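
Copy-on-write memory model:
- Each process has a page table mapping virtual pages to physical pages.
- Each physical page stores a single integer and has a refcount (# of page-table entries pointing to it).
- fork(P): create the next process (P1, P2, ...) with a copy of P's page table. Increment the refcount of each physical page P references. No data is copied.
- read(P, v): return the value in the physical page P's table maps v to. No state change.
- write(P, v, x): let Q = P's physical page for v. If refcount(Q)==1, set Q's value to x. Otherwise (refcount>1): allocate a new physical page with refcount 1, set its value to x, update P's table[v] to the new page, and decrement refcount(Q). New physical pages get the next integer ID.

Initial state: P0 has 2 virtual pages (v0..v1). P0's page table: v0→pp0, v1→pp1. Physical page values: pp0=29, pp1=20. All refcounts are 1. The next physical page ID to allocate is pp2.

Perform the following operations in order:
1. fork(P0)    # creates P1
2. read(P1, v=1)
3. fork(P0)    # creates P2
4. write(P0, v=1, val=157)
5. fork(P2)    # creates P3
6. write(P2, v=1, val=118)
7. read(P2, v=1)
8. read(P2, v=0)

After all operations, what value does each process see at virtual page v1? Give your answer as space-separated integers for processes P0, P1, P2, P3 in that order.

Op 1: fork(P0) -> P1. 2 ppages; refcounts: pp0:2 pp1:2
Op 2: read(P1, v1) -> 20. No state change.
Op 3: fork(P0) -> P2. 2 ppages; refcounts: pp0:3 pp1:3
Op 4: write(P0, v1, 157). refcount(pp1)=3>1 -> COPY to pp2. 3 ppages; refcounts: pp0:3 pp1:2 pp2:1
Op 5: fork(P2) -> P3. 3 ppages; refcounts: pp0:4 pp1:3 pp2:1
Op 6: write(P2, v1, 118). refcount(pp1)=3>1 -> COPY to pp3. 4 ppages; refcounts: pp0:4 pp1:2 pp2:1 pp3:1
Op 7: read(P2, v1) -> 118. No state change.
Op 8: read(P2, v0) -> 29. No state change.
P0: v1 -> pp2 = 157
P1: v1 -> pp1 = 20
P2: v1 -> pp3 = 118
P3: v1 -> pp1 = 20

Answer: 157 20 118 20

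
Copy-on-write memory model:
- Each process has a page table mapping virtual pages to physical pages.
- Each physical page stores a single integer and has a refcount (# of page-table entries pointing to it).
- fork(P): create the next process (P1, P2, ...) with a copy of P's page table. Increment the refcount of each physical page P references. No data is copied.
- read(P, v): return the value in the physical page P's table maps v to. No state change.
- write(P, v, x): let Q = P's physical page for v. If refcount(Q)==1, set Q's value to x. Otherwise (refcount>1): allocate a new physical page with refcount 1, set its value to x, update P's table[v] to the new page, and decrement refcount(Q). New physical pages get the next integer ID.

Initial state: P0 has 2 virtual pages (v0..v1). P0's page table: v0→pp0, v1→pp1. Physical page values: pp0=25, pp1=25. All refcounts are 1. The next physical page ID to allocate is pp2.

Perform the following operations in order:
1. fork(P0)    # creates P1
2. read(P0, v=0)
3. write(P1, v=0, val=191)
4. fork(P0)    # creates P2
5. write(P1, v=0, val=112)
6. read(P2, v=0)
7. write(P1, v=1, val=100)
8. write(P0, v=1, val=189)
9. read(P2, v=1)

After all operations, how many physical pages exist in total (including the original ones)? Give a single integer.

Op 1: fork(P0) -> P1. 2 ppages; refcounts: pp0:2 pp1:2
Op 2: read(P0, v0) -> 25. No state change.
Op 3: write(P1, v0, 191). refcount(pp0)=2>1 -> COPY to pp2. 3 ppages; refcounts: pp0:1 pp1:2 pp2:1
Op 4: fork(P0) -> P2. 3 ppages; refcounts: pp0:2 pp1:3 pp2:1
Op 5: write(P1, v0, 112). refcount(pp2)=1 -> write in place. 3 ppages; refcounts: pp0:2 pp1:3 pp2:1
Op 6: read(P2, v0) -> 25. No state change.
Op 7: write(P1, v1, 100). refcount(pp1)=3>1 -> COPY to pp3. 4 ppages; refcounts: pp0:2 pp1:2 pp2:1 pp3:1
Op 8: write(P0, v1, 189). refcount(pp1)=2>1 -> COPY to pp4. 5 ppages; refcounts: pp0:2 pp1:1 pp2:1 pp3:1 pp4:1
Op 9: read(P2, v1) -> 25. No state change.

Answer: 5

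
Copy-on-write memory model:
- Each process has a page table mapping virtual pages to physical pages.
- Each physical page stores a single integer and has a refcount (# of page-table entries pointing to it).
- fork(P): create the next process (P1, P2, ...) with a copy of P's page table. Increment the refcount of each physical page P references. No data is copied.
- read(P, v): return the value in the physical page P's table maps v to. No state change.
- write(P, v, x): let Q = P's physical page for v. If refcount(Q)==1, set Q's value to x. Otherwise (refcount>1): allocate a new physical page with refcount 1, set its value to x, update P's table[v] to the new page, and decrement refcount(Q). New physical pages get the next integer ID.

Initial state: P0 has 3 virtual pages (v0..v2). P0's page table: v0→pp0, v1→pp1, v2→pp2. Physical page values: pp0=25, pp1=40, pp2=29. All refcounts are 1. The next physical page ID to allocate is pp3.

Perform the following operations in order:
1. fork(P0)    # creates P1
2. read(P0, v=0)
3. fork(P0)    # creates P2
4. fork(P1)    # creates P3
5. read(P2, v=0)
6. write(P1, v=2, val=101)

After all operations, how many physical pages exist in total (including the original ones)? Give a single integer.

Op 1: fork(P0) -> P1. 3 ppages; refcounts: pp0:2 pp1:2 pp2:2
Op 2: read(P0, v0) -> 25. No state change.
Op 3: fork(P0) -> P2. 3 ppages; refcounts: pp0:3 pp1:3 pp2:3
Op 4: fork(P1) -> P3. 3 ppages; refcounts: pp0:4 pp1:4 pp2:4
Op 5: read(P2, v0) -> 25. No state change.
Op 6: write(P1, v2, 101). refcount(pp2)=4>1 -> COPY to pp3. 4 ppages; refcounts: pp0:4 pp1:4 pp2:3 pp3:1

Answer: 4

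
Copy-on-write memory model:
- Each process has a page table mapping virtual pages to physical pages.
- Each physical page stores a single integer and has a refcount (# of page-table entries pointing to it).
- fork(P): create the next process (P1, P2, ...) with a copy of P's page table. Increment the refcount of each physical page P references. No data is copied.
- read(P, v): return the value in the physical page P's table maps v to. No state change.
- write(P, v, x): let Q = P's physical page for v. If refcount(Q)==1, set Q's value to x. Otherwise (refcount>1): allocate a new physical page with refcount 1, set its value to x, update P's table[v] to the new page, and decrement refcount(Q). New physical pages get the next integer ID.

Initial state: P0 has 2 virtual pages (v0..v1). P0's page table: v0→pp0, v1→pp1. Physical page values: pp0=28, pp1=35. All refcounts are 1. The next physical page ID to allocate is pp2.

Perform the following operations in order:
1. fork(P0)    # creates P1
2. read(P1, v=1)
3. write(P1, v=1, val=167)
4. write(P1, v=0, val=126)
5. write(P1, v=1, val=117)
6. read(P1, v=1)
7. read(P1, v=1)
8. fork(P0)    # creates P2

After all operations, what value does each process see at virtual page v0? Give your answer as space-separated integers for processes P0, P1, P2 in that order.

Op 1: fork(P0) -> P1. 2 ppages; refcounts: pp0:2 pp1:2
Op 2: read(P1, v1) -> 35. No state change.
Op 3: write(P1, v1, 167). refcount(pp1)=2>1 -> COPY to pp2. 3 ppages; refcounts: pp0:2 pp1:1 pp2:1
Op 4: write(P1, v0, 126). refcount(pp0)=2>1 -> COPY to pp3. 4 ppages; refcounts: pp0:1 pp1:1 pp2:1 pp3:1
Op 5: write(P1, v1, 117). refcount(pp2)=1 -> write in place. 4 ppages; refcounts: pp0:1 pp1:1 pp2:1 pp3:1
Op 6: read(P1, v1) -> 117. No state change.
Op 7: read(P1, v1) -> 117. No state change.
Op 8: fork(P0) -> P2. 4 ppages; refcounts: pp0:2 pp1:2 pp2:1 pp3:1
P0: v0 -> pp0 = 28
P1: v0 -> pp3 = 126
P2: v0 -> pp0 = 28

Answer: 28 126 28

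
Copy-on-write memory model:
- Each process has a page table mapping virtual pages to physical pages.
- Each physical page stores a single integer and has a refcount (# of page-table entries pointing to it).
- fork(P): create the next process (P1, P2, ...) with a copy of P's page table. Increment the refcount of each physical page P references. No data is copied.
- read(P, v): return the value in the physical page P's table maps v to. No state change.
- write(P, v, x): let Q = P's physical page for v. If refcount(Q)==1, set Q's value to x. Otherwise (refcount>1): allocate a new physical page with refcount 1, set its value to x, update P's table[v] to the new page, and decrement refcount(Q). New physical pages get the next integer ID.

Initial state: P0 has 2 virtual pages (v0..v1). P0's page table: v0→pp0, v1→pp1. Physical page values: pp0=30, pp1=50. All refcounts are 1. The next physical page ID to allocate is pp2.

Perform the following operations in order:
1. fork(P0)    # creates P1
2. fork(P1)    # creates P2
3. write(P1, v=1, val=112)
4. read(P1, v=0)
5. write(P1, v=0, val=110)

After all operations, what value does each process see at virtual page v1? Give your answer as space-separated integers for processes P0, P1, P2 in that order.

Answer: 50 112 50

Derivation:
Op 1: fork(P0) -> P1. 2 ppages; refcounts: pp0:2 pp1:2
Op 2: fork(P1) -> P2. 2 ppages; refcounts: pp0:3 pp1:3
Op 3: write(P1, v1, 112). refcount(pp1)=3>1 -> COPY to pp2. 3 ppages; refcounts: pp0:3 pp1:2 pp2:1
Op 4: read(P1, v0) -> 30. No state change.
Op 5: write(P1, v0, 110). refcount(pp0)=3>1 -> COPY to pp3. 4 ppages; refcounts: pp0:2 pp1:2 pp2:1 pp3:1
P0: v1 -> pp1 = 50
P1: v1 -> pp2 = 112
P2: v1 -> pp1 = 50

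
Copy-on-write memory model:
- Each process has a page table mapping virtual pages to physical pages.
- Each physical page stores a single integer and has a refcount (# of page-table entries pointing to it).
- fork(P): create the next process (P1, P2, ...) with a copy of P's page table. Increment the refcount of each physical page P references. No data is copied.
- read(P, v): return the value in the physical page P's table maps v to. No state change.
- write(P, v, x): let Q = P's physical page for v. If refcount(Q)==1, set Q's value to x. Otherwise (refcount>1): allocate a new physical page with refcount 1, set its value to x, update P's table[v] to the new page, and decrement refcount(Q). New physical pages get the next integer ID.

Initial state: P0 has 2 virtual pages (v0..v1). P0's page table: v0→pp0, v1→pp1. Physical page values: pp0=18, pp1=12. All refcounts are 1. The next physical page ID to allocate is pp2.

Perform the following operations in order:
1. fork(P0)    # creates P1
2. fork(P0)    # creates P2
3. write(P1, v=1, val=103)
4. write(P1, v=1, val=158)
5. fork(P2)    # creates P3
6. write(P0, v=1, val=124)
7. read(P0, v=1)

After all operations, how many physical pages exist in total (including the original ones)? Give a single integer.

Answer: 4

Derivation:
Op 1: fork(P0) -> P1. 2 ppages; refcounts: pp0:2 pp1:2
Op 2: fork(P0) -> P2. 2 ppages; refcounts: pp0:3 pp1:3
Op 3: write(P1, v1, 103). refcount(pp1)=3>1 -> COPY to pp2. 3 ppages; refcounts: pp0:3 pp1:2 pp2:1
Op 4: write(P1, v1, 158). refcount(pp2)=1 -> write in place. 3 ppages; refcounts: pp0:3 pp1:2 pp2:1
Op 5: fork(P2) -> P3. 3 ppages; refcounts: pp0:4 pp1:3 pp2:1
Op 6: write(P0, v1, 124). refcount(pp1)=3>1 -> COPY to pp3. 4 ppages; refcounts: pp0:4 pp1:2 pp2:1 pp3:1
Op 7: read(P0, v1) -> 124. No state change.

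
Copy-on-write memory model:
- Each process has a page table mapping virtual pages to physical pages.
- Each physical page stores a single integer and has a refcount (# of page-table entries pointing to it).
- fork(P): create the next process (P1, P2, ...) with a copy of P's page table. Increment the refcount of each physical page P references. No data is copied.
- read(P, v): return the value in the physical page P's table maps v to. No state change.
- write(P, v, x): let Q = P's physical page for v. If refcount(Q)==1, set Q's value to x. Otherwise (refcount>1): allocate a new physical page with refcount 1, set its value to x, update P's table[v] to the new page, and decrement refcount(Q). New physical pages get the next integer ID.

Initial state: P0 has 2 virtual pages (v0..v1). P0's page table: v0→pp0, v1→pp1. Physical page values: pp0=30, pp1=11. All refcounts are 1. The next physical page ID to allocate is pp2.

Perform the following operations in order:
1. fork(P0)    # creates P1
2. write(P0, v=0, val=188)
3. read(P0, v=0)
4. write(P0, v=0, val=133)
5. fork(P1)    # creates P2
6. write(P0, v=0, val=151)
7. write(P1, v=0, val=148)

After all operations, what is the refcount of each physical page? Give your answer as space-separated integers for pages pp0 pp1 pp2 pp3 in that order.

Answer: 1 3 1 1

Derivation:
Op 1: fork(P0) -> P1. 2 ppages; refcounts: pp0:2 pp1:2
Op 2: write(P0, v0, 188). refcount(pp0)=2>1 -> COPY to pp2. 3 ppages; refcounts: pp0:1 pp1:2 pp2:1
Op 3: read(P0, v0) -> 188. No state change.
Op 4: write(P0, v0, 133). refcount(pp2)=1 -> write in place. 3 ppages; refcounts: pp0:1 pp1:2 pp2:1
Op 5: fork(P1) -> P2. 3 ppages; refcounts: pp0:2 pp1:3 pp2:1
Op 6: write(P0, v0, 151). refcount(pp2)=1 -> write in place. 3 ppages; refcounts: pp0:2 pp1:3 pp2:1
Op 7: write(P1, v0, 148). refcount(pp0)=2>1 -> COPY to pp3. 4 ppages; refcounts: pp0:1 pp1:3 pp2:1 pp3:1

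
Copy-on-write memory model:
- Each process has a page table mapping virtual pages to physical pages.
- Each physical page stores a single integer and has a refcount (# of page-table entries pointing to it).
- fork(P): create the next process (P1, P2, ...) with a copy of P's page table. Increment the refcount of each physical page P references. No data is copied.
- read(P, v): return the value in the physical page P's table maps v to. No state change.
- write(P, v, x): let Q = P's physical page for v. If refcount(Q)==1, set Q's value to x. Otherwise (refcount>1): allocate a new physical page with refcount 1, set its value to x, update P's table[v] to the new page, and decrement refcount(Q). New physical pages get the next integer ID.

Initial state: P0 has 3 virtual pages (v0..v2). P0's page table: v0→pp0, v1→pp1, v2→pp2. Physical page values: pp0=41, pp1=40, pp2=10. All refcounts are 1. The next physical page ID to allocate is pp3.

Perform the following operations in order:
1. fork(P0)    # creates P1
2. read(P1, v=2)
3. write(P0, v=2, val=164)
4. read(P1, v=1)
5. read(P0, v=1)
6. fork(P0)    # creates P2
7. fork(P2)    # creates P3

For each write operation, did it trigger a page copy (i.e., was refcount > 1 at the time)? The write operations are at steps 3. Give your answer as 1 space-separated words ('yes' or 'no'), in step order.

Op 1: fork(P0) -> P1. 3 ppages; refcounts: pp0:2 pp1:2 pp2:2
Op 2: read(P1, v2) -> 10. No state change.
Op 3: write(P0, v2, 164). refcount(pp2)=2>1 -> COPY to pp3. 4 ppages; refcounts: pp0:2 pp1:2 pp2:1 pp3:1
Op 4: read(P1, v1) -> 40. No state change.
Op 5: read(P0, v1) -> 40. No state change.
Op 6: fork(P0) -> P2. 4 ppages; refcounts: pp0:3 pp1:3 pp2:1 pp3:2
Op 7: fork(P2) -> P3. 4 ppages; refcounts: pp0:4 pp1:4 pp2:1 pp3:3

yes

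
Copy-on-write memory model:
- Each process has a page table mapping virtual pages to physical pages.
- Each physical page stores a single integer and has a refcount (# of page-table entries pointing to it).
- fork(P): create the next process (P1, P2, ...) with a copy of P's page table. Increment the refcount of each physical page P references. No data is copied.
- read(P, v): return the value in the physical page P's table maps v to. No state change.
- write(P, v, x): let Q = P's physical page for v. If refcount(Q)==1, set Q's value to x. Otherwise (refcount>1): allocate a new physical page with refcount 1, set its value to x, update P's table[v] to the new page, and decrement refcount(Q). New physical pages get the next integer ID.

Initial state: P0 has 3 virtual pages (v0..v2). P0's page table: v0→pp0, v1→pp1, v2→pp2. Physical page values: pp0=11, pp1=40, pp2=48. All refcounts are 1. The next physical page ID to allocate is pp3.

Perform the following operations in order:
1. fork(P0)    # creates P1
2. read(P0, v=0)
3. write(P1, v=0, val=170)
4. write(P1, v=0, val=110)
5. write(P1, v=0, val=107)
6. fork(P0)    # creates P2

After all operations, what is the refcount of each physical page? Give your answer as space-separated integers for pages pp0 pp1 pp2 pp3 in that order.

Op 1: fork(P0) -> P1. 3 ppages; refcounts: pp0:2 pp1:2 pp2:2
Op 2: read(P0, v0) -> 11. No state change.
Op 3: write(P1, v0, 170). refcount(pp0)=2>1 -> COPY to pp3. 4 ppages; refcounts: pp0:1 pp1:2 pp2:2 pp3:1
Op 4: write(P1, v0, 110). refcount(pp3)=1 -> write in place. 4 ppages; refcounts: pp0:1 pp1:2 pp2:2 pp3:1
Op 5: write(P1, v0, 107). refcount(pp3)=1 -> write in place. 4 ppages; refcounts: pp0:1 pp1:2 pp2:2 pp3:1
Op 6: fork(P0) -> P2. 4 ppages; refcounts: pp0:2 pp1:3 pp2:3 pp3:1

Answer: 2 3 3 1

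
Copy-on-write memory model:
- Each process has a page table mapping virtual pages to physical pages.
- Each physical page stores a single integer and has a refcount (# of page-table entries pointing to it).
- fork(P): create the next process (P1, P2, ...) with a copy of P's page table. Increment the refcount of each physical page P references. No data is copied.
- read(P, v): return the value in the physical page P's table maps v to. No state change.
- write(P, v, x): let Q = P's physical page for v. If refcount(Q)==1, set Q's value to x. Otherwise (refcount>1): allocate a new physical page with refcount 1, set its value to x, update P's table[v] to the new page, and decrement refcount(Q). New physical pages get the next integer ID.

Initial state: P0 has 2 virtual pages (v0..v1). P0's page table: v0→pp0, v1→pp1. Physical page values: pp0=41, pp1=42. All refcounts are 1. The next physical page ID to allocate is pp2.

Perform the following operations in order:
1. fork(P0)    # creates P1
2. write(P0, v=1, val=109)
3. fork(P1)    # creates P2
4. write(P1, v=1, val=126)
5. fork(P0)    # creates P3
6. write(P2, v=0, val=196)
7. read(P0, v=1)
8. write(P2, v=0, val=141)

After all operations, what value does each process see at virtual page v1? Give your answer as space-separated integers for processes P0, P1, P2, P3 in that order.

Answer: 109 126 42 109

Derivation:
Op 1: fork(P0) -> P1. 2 ppages; refcounts: pp0:2 pp1:2
Op 2: write(P0, v1, 109). refcount(pp1)=2>1 -> COPY to pp2. 3 ppages; refcounts: pp0:2 pp1:1 pp2:1
Op 3: fork(P1) -> P2. 3 ppages; refcounts: pp0:3 pp1:2 pp2:1
Op 4: write(P1, v1, 126). refcount(pp1)=2>1 -> COPY to pp3. 4 ppages; refcounts: pp0:3 pp1:1 pp2:1 pp3:1
Op 5: fork(P0) -> P3. 4 ppages; refcounts: pp0:4 pp1:1 pp2:2 pp3:1
Op 6: write(P2, v0, 196). refcount(pp0)=4>1 -> COPY to pp4. 5 ppages; refcounts: pp0:3 pp1:1 pp2:2 pp3:1 pp4:1
Op 7: read(P0, v1) -> 109. No state change.
Op 8: write(P2, v0, 141). refcount(pp4)=1 -> write in place. 5 ppages; refcounts: pp0:3 pp1:1 pp2:2 pp3:1 pp4:1
P0: v1 -> pp2 = 109
P1: v1 -> pp3 = 126
P2: v1 -> pp1 = 42
P3: v1 -> pp2 = 109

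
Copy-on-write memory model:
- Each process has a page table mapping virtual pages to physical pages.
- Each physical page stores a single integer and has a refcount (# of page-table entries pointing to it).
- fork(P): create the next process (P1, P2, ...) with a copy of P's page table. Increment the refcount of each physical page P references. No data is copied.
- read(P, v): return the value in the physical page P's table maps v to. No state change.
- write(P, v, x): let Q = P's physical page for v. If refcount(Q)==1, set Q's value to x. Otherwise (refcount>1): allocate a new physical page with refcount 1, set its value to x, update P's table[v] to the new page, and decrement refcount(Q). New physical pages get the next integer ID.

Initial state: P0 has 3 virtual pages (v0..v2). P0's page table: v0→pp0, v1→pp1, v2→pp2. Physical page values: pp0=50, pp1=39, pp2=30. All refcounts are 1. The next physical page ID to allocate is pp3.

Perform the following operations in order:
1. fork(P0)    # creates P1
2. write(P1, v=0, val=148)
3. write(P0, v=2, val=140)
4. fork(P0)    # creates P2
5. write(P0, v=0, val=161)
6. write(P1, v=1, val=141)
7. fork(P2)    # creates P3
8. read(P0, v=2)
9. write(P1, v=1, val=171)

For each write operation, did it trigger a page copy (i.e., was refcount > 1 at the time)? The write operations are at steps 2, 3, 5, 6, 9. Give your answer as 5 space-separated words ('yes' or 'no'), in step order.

Op 1: fork(P0) -> P1. 3 ppages; refcounts: pp0:2 pp1:2 pp2:2
Op 2: write(P1, v0, 148). refcount(pp0)=2>1 -> COPY to pp3. 4 ppages; refcounts: pp0:1 pp1:2 pp2:2 pp3:1
Op 3: write(P0, v2, 140). refcount(pp2)=2>1 -> COPY to pp4. 5 ppages; refcounts: pp0:1 pp1:2 pp2:1 pp3:1 pp4:1
Op 4: fork(P0) -> P2. 5 ppages; refcounts: pp0:2 pp1:3 pp2:1 pp3:1 pp4:2
Op 5: write(P0, v0, 161). refcount(pp0)=2>1 -> COPY to pp5. 6 ppages; refcounts: pp0:1 pp1:3 pp2:1 pp3:1 pp4:2 pp5:1
Op 6: write(P1, v1, 141). refcount(pp1)=3>1 -> COPY to pp6. 7 ppages; refcounts: pp0:1 pp1:2 pp2:1 pp3:1 pp4:2 pp5:1 pp6:1
Op 7: fork(P2) -> P3. 7 ppages; refcounts: pp0:2 pp1:3 pp2:1 pp3:1 pp4:3 pp5:1 pp6:1
Op 8: read(P0, v2) -> 140. No state change.
Op 9: write(P1, v1, 171). refcount(pp6)=1 -> write in place. 7 ppages; refcounts: pp0:2 pp1:3 pp2:1 pp3:1 pp4:3 pp5:1 pp6:1

yes yes yes yes no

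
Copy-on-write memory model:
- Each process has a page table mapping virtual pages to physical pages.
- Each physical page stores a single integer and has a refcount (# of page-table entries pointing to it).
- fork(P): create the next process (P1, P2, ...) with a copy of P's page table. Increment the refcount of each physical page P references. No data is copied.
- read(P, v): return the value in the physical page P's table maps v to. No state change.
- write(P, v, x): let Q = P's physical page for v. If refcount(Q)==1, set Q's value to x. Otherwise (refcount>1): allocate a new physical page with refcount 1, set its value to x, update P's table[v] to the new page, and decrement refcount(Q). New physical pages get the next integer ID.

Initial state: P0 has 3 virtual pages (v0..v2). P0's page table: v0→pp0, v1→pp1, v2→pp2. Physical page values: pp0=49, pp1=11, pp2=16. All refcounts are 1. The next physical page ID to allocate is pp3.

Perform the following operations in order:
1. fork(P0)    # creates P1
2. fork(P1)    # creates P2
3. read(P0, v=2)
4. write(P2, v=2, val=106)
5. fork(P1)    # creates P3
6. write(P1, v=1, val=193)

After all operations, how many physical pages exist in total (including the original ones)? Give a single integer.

Op 1: fork(P0) -> P1. 3 ppages; refcounts: pp0:2 pp1:2 pp2:2
Op 2: fork(P1) -> P2. 3 ppages; refcounts: pp0:3 pp1:3 pp2:3
Op 3: read(P0, v2) -> 16. No state change.
Op 4: write(P2, v2, 106). refcount(pp2)=3>1 -> COPY to pp3. 4 ppages; refcounts: pp0:3 pp1:3 pp2:2 pp3:1
Op 5: fork(P1) -> P3. 4 ppages; refcounts: pp0:4 pp1:4 pp2:3 pp3:1
Op 6: write(P1, v1, 193). refcount(pp1)=4>1 -> COPY to pp4. 5 ppages; refcounts: pp0:4 pp1:3 pp2:3 pp3:1 pp4:1

Answer: 5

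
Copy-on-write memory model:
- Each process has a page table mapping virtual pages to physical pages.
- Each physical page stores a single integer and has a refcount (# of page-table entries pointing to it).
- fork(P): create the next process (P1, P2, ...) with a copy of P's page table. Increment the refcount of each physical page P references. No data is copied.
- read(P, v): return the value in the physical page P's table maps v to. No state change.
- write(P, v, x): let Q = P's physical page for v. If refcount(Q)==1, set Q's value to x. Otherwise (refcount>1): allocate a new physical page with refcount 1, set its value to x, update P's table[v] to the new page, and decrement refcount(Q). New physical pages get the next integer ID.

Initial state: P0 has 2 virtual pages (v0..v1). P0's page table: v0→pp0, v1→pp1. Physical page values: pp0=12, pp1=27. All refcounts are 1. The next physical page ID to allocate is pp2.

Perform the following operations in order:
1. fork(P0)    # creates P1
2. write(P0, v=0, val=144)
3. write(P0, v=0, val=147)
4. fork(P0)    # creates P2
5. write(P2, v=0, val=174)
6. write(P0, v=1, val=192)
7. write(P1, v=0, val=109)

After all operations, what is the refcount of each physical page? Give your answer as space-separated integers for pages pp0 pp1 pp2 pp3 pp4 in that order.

Op 1: fork(P0) -> P1. 2 ppages; refcounts: pp0:2 pp1:2
Op 2: write(P0, v0, 144). refcount(pp0)=2>1 -> COPY to pp2. 3 ppages; refcounts: pp0:1 pp1:2 pp2:1
Op 3: write(P0, v0, 147). refcount(pp2)=1 -> write in place. 3 ppages; refcounts: pp0:1 pp1:2 pp2:1
Op 4: fork(P0) -> P2. 3 ppages; refcounts: pp0:1 pp1:3 pp2:2
Op 5: write(P2, v0, 174). refcount(pp2)=2>1 -> COPY to pp3. 4 ppages; refcounts: pp0:1 pp1:3 pp2:1 pp3:1
Op 6: write(P0, v1, 192). refcount(pp1)=3>1 -> COPY to pp4. 5 ppages; refcounts: pp0:1 pp1:2 pp2:1 pp3:1 pp4:1
Op 7: write(P1, v0, 109). refcount(pp0)=1 -> write in place. 5 ppages; refcounts: pp0:1 pp1:2 pp2:1 pp3:1 pp4:1

Answer: 1 2 1 1 1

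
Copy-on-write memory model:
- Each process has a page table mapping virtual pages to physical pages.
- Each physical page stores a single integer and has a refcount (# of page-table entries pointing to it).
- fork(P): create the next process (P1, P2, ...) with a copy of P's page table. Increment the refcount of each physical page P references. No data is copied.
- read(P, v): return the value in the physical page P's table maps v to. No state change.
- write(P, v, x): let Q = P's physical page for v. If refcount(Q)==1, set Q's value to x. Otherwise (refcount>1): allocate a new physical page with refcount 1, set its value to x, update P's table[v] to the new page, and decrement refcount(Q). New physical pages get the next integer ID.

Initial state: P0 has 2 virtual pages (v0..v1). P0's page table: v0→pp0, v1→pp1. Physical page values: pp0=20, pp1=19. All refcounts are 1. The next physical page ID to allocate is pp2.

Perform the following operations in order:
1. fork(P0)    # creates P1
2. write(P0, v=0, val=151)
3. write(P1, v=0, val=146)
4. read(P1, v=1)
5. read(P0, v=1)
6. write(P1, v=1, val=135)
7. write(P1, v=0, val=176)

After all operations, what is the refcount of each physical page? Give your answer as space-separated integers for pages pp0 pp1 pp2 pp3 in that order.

Answer: 1 1 1 1

Derivation:
Op 1: fork(P0) -> P1. 2 ppages; refcounts: pp0:2 pp1:2
Op 2: write(P0, v0, 151). refcount(pp0)=2>1 -> COPY to pp2. 3 ppages; refcounts: pp0:1 pp1:2 pp2:1
Op 3: write(P1, v0, 146). refcount(pp0)=1 -> write in place. 3 ppages; refcounts: pp0:1 pp1:2 pp2:1
Op 4: read(P1, v1) -> 19. No state change.
Op 5: read(P0, v1) -> 19. No state change.
Op 6: write(P1, v1, 135). refcount(pp1)=2>1 -> COPY to pp3. 4 ppages; refcounts: pp0:1 pp1:1 pp2:1 pp3:1
Op 7: write(P1, v0, 176). refcount(pp0)=1 -> write in place. 4 ppages; refcounts: pp0:1 pp1:1 pp2:1 pp3:1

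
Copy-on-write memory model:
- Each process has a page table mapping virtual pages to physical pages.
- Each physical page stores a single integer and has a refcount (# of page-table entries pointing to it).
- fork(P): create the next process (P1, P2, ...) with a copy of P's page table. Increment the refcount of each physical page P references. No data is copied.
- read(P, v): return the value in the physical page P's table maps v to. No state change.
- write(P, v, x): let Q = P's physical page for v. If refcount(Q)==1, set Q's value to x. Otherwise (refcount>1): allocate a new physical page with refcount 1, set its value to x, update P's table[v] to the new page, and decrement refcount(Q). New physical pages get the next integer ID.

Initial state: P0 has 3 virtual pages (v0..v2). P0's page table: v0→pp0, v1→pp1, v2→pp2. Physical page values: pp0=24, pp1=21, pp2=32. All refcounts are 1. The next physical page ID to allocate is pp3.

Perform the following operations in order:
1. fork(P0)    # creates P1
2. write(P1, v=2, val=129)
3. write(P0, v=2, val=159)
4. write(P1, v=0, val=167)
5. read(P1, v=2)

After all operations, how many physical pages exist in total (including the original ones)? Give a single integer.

Answer: 5

Derivation:
Op 1: fork(P0) -> P1. 3 ppages; refcounts: pp0:2 pp1:2 pp2:2
Op 2: write(P1, v2, 129). refcount(pp2)=2>1 -> COPY to pp3. 4 ppages; refcounts: pp0:2 pp1:2 pp2:1 pp3:1
Op 3: write(P0, v2, 159). refcount(pp2)=1 -> write in place. 4 ppages; refcounts: pp0:2 pp1:2 pp2:1 pp3:1
Op 4: write(P1, v0, 167). refcount(pp0)=2>1 -> COPY to pp4. 5 ppages; refcounts: pp0:1 pp1:2 pp2:1 pp3:1 pp4:1
Op 5: read(P1, v2) -> 129. No state change.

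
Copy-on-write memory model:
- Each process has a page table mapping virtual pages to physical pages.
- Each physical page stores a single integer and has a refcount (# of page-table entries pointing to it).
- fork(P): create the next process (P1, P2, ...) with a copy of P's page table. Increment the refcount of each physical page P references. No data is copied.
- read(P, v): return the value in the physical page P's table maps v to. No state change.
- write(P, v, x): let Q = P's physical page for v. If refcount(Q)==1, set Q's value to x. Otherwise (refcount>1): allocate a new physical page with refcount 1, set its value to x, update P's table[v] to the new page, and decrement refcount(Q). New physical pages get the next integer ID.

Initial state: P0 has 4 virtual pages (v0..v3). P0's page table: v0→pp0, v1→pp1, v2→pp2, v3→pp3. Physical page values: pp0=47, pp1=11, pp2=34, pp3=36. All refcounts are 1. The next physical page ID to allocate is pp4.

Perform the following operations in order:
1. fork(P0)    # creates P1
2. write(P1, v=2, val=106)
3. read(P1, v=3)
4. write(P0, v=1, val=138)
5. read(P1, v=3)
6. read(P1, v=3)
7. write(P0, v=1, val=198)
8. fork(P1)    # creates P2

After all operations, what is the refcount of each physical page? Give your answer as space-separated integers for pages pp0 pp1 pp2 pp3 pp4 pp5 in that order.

Answer: 3 2 1 3 2 1

Derivation:
Op 1: fork(P0) -> P1. 4 ppages; refcounts: pp0:2 pp1:2 pp2:2 pp3:2
Op 2: write(P1, v2, 106). refcount(pp2)=2>1 -> COPY to pp4. 5 ppages; refcounts: pp0:2 pp1:2 pp2:1 pp3:2 pp4:1
Op 3: read(P1, v3) -> 36. No state change.
Op 4: write(P0, v1, 138). refcount(pp1)=2>1 -> COPY to pp5. 6 ppages; refcounts: pp0:2 pp1:1 pp2:1 pp3:2 pp4:1 pp5:1
Op 5: read(P1, v3) -> 36. No state change.
Op 6: read(P1, v3) -> 36. No state change.
Op 7: write(P0, v1, 198). refcount(pp5)=1 -> write in place. 6 ppages; refcounts: pp0:2 pp1:1 pp2:1 pp3:2 pp4:1 pp5:1
Op 8: fork(P1) -> P2. 6 ppages; refcounts: pp0:3 pp1:2 pp2:1 pp3:3 pp4:2 pp5:1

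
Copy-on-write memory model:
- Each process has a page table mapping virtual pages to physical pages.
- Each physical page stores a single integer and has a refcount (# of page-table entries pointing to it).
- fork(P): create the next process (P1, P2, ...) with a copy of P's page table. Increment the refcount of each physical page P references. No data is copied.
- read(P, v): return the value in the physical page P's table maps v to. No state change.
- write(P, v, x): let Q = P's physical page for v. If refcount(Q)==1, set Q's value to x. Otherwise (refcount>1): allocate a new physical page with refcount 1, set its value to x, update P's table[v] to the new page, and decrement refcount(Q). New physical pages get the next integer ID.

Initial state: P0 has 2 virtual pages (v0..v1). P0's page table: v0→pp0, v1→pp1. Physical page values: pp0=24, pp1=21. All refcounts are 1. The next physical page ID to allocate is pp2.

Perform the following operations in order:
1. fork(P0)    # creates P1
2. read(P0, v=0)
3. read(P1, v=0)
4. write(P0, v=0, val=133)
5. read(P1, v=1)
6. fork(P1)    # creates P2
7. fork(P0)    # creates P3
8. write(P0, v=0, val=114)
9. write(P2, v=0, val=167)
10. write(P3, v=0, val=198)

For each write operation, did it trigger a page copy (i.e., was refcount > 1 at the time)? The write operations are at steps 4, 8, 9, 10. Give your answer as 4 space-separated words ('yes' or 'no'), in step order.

Op 1: fork(P0) -> P1. 2 ppages; refcounts: pp0:2 pp1:2
Op 2: read(P0, v0) -> 24. No state change.
Op 3: read(P1, v0) -> 24. No state change.
Op 4: write(P0, v0, 133). refcount(pp0)=2>1 -> COPY to pp2. 3 ppages; refcounts: pp0:1 pp1:2 pp2:1
Op 5: read(P1, v1) -> 21. No state change.
Op 6: fork(P1) -> P2. 3 ppages; refcounts: pp0:2 pp1:3 pp2:1
Op 7: fork(P0) -> P3. 3 ppages; refcounts: pp0:2 pp1:4 pp2:2
Op 8: write(P0, v0, 114). refcount(pp2)=2>1 -> COPY to pp3. 4 ppages; refcounts: pp0:2 pp1:4 pp2:1 pp3:1
Op 9: write(P2, v0, 167). refcount(pp0)=2>1 -> COPY to pp4. 5 ppages; refcounts: pp0:1 pp1:4 pp2:1 pp3:1 pp4:1
Op 10: write(P3, v0, 198). refcount(pp2)=1 -> write in place. 5 ppages; refcounts: pp0:1 pp1:4 pp2:1 pp3:1 pp4:1

yes yes yes no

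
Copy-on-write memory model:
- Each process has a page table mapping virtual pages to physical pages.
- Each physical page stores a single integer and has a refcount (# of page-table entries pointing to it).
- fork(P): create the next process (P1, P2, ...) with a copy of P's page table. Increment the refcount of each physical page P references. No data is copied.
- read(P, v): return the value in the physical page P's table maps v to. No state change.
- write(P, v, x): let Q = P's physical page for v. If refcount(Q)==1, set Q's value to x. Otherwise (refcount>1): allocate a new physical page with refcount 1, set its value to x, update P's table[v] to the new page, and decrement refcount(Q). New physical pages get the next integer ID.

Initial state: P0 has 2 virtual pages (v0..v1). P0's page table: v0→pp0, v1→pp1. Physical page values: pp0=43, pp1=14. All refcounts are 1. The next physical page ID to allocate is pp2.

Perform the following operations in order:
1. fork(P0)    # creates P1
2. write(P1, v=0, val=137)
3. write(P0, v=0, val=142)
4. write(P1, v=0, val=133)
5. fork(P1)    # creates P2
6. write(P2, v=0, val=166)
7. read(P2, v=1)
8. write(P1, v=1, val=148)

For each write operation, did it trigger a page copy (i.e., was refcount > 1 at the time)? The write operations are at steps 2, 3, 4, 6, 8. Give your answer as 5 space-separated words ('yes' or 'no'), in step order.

Op 1: fork(P0) -> P1. 2 ppages; refcounts: pp0:2 pp1:2
Op 2: write(P1, v0, 137). refcount(pp0)=2>1 -> COPY to pp2. 3 ppages; refcounts: pp0:1 pp1:2 pp2:1
Op 3: write(P0, v0, 142). refcount(pp0)=1 -> write in place. 3 ppages; refcounts: pp0:1 pp1:2 pp2:1
Op 4: write(P1, v0, 133). refcount(pp2)=1 -> write in place. 3 ppages; refcounts: pp0:1 pp1:2 pp2:1
Op 5: fork(P1) -> P2. 3 ppages; refcounts: pp0:1 pp1:3 pp2:2
Op 6: write(P2, v0, 166). refcount(pp2)=2>1 -> COPY to pp3. 4 ppages; refcounts: pp0:1 pp1:3 pp2:1 pp3:1
Op 7: read(P2, v1) -> 14. No state change.
Op 8: write(P1, v1, 148). refcount(pp1)=3>1 -> COPY to pp4. 5 ppages; refcounts: pp0:1 pp1:2 pp2:1 pp3:1 pp4:1

yes no no yes yes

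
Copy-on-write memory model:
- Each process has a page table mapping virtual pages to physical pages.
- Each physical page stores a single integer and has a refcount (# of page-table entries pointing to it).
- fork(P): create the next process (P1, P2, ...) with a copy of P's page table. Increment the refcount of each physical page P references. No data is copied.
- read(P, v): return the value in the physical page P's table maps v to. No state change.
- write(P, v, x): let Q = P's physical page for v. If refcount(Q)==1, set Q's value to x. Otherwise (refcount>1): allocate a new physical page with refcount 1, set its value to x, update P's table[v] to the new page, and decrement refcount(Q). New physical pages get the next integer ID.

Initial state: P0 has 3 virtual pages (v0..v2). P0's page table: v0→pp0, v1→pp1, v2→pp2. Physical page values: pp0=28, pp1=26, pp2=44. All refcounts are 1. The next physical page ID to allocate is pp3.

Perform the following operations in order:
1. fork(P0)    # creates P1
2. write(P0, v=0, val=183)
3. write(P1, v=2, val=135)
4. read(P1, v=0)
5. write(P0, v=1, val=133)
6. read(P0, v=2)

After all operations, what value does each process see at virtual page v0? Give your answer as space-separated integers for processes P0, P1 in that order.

Op 1: fork(P0) -> P1. 3 ppages; refcounts: pp0:2 pp1:2 pp2:2
Op 2: write(P0, v0, 183). refcount(pp0)=2>1 -> COPY to pp3. 4 ppages; refcounts: pp0:1 pp1:2 pp2:2 pp3:1
Op 3: write(P1, v2, 135). refcount(pp2)=2>1 -> COPY to pp4. 5 ppages; refcounts: pp0:1 pp1:2 pp2:1 pp3:1 pp4:1
Op 4: read(P1, v0) -> 28. No state change.
Op 5: write(P0, v1, 133). refcount(pp1)=2>1 -> COPY to pp5. 6 ppages; refcounts: pp0:1 pp1:1 pp2:1 pp3:1 pp4:1 pp5:1
Op 6: read(P0, v2) -> 44. No state change.
P0: v0 -> pp3 = 183
P1: v0 -> pp0 = 28

Answer: 183 28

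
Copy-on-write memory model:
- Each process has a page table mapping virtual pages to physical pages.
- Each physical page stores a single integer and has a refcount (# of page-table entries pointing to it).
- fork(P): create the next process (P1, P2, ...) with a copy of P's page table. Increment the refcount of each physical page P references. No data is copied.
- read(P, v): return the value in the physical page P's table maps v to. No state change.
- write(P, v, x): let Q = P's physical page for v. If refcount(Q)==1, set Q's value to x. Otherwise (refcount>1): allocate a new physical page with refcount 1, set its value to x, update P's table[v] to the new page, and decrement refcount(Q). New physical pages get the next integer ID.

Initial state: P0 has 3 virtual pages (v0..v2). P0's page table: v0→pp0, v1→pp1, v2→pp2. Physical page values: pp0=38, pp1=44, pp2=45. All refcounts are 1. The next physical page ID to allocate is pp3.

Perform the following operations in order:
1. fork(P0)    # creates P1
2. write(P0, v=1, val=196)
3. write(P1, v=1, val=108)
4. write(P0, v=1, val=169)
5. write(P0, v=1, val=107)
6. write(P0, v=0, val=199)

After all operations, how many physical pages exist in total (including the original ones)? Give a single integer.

Op 1: fork(P0) -> P1. 3 ppages; refcounts: pp0:2 pp1:2 pp2:2
Op 2: write(P0, v1, 196). refcount(pp1)=2>1 -> COPY to pp3. 4 ppages; refcounts: pp0:2 pp1:1 pp2:2 pp3:1
Op 3: write(P1, v1, 108). refcount(pp1)=1 -> write in place. 4 ppages; refcounts: pp0:2 pp1:1 pp2:2 pp3:1
Op 4: write(P0, v1, 169). refcount(pp3)=1 -> write in place. 4 ppages; refcounts: pp0:2 pp1:1 pp2:2 pp3:1
Op 5: write(P0, v1, 107). refcount(pp3)=1 -> write in place. 4 ppages; refcounts: pp0:2 pp1:1 pp2:2 pp3:1
Op 6: write(P0, v0, 199). refcount(pp0)=2>1 -> COPY to pp4. 5 ppages; refcounts: pp0:1 pp1:1 pp2:2 pp3:1 pp4:1

Answer: 5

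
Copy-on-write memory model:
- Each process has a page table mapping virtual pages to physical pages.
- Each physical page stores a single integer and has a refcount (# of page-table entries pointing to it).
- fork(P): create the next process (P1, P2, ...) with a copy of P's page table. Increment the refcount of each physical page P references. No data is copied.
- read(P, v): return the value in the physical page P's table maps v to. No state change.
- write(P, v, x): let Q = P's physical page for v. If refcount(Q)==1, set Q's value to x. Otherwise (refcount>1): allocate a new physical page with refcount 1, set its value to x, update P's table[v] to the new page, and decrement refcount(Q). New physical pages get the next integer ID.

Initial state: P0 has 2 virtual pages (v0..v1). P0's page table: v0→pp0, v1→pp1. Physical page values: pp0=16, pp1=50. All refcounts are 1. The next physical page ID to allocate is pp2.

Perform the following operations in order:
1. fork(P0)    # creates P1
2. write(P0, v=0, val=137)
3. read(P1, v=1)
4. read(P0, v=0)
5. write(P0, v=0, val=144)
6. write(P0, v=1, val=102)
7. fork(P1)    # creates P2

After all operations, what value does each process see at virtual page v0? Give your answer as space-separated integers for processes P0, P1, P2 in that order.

Op 1: fork(P0) -> P1. 2 ppages; refcounts: pp0:2 pp1:2
Op 2: write(P0, v0, 137). refcount(pp0)=2>1 -> COPY to pp2. 3 ppages; refcounts: pp0:1 pp1:2 pp2:1
Op 3: read(P1, v1) -> 50. No state change.
Op 4: read(P0, v0) -> 137. No state change.
Op 5: write(P0, v0, 144). refcount(pp2)=1 -> write in place. 3 ppages; refcounts: pp0:1 pp1:2 pp2:1
Op 6: write(P0, v1, 102). refcount(pp1)=2>1 -> COPY to pp3. 4 ppages; refcounts: pp0:1 pp1:1 pp2:1 pp3:1
Op 7: fork(P1) -> P2. 4 ppages; refcounts: pp0:2 pp1:2 pp2:1 pp3:1
P0: v0 -> pp2 = 144
P1: v0 -> pp0 = 16
P2: v0 -> pp0 = 16

Answer: 144 16 16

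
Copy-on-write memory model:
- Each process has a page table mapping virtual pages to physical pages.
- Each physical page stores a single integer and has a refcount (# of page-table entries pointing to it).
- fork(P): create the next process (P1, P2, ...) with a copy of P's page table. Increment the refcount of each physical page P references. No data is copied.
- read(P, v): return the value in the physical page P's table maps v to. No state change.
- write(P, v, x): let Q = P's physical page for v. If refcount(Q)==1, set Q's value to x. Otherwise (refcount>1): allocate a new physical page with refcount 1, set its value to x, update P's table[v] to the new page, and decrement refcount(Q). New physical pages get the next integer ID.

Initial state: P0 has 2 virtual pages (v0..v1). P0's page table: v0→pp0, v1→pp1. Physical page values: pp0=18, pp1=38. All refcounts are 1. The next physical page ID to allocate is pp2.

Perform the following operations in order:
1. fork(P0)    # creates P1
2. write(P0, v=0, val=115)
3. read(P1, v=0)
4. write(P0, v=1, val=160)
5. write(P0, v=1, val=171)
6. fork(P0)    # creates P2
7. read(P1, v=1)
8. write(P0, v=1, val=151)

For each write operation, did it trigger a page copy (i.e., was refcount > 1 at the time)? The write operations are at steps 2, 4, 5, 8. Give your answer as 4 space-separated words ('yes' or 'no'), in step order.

Op 1: fork(P0) -> P1. 2 ppages; refcounts: pp0:2 pp1:2
Op 2: write(P0, v0, 115). refcount(pp0)=2>1 -> COPY to pp2. 3 ppages; refcounts: pp0:1 pp1:2 pp2:1
Op 3: read(P1, v0) -> 18. No state change.
Op 4: write(P0, v1, 160). refcount(pp1)=2>1 -> COPY to pp3. 4 ppages; refcounts: pp0:1 pp1:1 pp2:1 pp3:1
Op 5: write(P0, v1, 171). refcount(pp3)=1 -> write in place. 4 ppages; refcounts: pp0:1 pp1:1 pp2:1 pp3:1
Op 6: fork(P0) -> P2. 4 ppages; refcounts: pp0:1 pp1:1 pp2:2 pp3:2
Op 7: read(P1, v1) -> 38. No state change.
Op 8: write(P0, v1, 151). refcount(pp3)=2>1 -> COPY to pp4. 5 ppages; refcounts: pp0:1 pp1:1 pp2:2 pp3:1 pp4:1

yes yes no yes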